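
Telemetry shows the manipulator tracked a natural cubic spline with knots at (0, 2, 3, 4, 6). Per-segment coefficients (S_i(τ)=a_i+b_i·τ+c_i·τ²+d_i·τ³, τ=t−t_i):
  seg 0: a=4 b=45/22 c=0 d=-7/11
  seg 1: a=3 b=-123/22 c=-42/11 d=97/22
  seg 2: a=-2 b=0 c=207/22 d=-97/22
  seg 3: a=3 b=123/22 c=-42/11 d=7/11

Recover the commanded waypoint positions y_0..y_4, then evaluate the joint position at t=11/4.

y_0=4 y_1=3 y_2=-2 y_3=3 y_4=4
S(11/4) = -2085/1408

y_0 = S_0(0) = a_0 = 4
y_1 = S_1(0) = a_1 = 3
y_2 = S_2(0) = a_2 = -2
y_3 = S_3(0) = a_3 = 3
y_4 = S_3(2) = 4
t_q=11/4 is in segment 1 (τ=3/4); S_1(τ)=-2085/1408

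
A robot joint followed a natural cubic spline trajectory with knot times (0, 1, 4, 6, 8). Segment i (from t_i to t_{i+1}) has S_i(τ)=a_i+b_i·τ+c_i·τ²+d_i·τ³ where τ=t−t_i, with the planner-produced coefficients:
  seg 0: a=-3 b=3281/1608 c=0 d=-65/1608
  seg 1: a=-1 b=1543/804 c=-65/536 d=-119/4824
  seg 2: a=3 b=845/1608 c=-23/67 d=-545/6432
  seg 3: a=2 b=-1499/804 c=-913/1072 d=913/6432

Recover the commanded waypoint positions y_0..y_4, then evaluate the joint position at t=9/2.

y_0 = S_0(0) = a_0 = -3
y_1 = S_1(0) = a_1 = -1
y_2 = S_2(0) = a_2 = 3
y_3 = S_3(0) = a_3 = 2
y_4 = S_3(2) = -4
t_q=9/2 is in segment 2 (τ=1/2); S_2(τ)=54309/17152

y_0=-3 y_1=-1 y_2=3 y_3=2 y_4=-4
S(9/2) = 54309/17152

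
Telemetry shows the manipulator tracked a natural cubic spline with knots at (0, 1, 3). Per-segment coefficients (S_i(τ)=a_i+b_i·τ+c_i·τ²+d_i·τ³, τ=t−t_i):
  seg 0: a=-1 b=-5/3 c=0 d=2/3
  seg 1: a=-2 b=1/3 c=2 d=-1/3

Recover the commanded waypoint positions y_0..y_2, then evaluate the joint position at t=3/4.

y_0=-1 y_1=-2 y_2=4
S(3/4) = -63/32

y_0 = S_0(0) = a_0 = -1
y_1 = S_1(0) = a_1 = -2
y_2 = S_1(2) = 4
t_q=3/4 is in segment 0 (τ=3/4); S_0(τ)=-63/32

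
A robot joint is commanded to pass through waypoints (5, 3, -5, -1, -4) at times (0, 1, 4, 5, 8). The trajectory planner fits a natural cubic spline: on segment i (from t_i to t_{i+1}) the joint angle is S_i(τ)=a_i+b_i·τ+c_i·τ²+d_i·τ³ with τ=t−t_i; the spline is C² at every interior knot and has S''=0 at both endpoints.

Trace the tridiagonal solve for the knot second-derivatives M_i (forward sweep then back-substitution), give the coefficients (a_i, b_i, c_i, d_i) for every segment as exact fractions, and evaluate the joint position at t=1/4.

  seg 0: a=5 b=-647/432 c=0 d=-217/432
  seg 1: a=3 b=-649/216 c=-217/144 d=2099/3888
  seg 2: a=-5 b=1093/432 c=181/54 d=-271/144
  seg 3: a=-1 b=775/216 c=-991/432 d=991/3888
S(1/4) = 42557/9216

Δ: Δ0=-2, Δ1=-8/3, Δ2=4, Δ3=-1
row 1: diag=8, rhs=-4; c'=3/8, d'=-1/2
row 2: denom=8−3·3/8=55/8; d'=(40−3·-1/2)/(55/8)=332/55
row 3: denom=8−1·8/55=432/55; d'=(-30−1·332/55)/(432/55)=-991/216
back: M3=-991/216
back: M2=332/55−8/55·-991/216=181/27
back: M1=-1/2−3/8·181/27=-217/72
M: M0=0, M1=-217/72, M2=181/27, M3=-991/216, M4=0
seg 0: a=5, c=M0/2=0, d=(M1−M0)/(6·1)=-217/432, b=Δ0−h0·(2M0+M1)/6=-647/432
seg 1: a=3, c=M1/2=-217/144, d=(M2−M1)/(6·3)=2099/3888, b=Δ1−h1·(2M1+M2)/6=-649/216
seg 2: a=-5, c=M2/2=181/54, d=(M3−M2)/(6·1)=-271/144, b=Δ2−h2·(2M2+M3)/6=1093/432
seg 3: a=-1, c=M3/2=-991/432, d=(M4−M3)/(6·3)=991/3888, b=Δ3−h3·(2M3+M4)/6=775/216
t_q=1/4 → seg 0, τ=1/4; S=5+-647/432·τ+0·τ²+-217/432·τ³=42557/9216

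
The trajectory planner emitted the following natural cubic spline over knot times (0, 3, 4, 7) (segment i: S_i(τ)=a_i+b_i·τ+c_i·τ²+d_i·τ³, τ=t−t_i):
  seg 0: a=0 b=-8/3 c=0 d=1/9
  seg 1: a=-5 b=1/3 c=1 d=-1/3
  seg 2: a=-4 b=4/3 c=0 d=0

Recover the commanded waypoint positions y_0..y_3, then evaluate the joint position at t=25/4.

y_0 = S_0(0) = a_0 = 0
y_1 = S_1(0) = a_1 = -5
y_2 = S_2(0) = a_2 = -4
y_3 = S_2(3) = 0
t_q=25/4 is in segment 2 (τ=9/4); S_2(τ)=-1

y_0=0 y_1=-5 y_2=-4 y_3=0
S(25/4) = -1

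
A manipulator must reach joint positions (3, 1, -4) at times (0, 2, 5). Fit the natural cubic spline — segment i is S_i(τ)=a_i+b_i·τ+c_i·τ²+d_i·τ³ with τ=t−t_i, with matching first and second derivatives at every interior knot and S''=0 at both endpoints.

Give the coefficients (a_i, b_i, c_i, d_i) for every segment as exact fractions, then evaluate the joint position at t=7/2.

  seg 0: a=3 b=-13/15 c=0 d=-1/30
  seg 1: a=1 b=-19/15 c=-1/5 d=1/45
S(7/2) = -51/40

Δ: Δ0=-1, Δ1=-5/3
row 1: diag=10, rhs=-4; c'=3/10, d'=-2/5
back: M1=-2/5
M: M0=0, M1=-2/5, M2=0
seg 0: a=3, c=M0/2=0, d=(M1−M0)/(6·2)=-1/30, b=Δ0−h0·(2M0+M1)/6=-13/15
seg 1: a=1, c=M1/2=-1/5, d=(M2−M1)/(6·3)=1/45, b=Δ1−h1·(2M1+M2)/6=-19/15
t_q=7/2 → seg 1, τ=3/2; S=1+-19/15·τ+-1/5·τ²+1/45·τ³=-51/40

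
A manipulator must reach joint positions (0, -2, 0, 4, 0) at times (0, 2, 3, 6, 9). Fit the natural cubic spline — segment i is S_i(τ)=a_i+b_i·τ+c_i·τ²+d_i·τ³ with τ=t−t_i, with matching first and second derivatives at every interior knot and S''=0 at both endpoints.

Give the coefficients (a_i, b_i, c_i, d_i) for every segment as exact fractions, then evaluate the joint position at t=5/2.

  seg 0: a=0 b=-172/85 c=0 d=87/340
  seg 1: a=-2 b=89/85 c=261/170 d=-99/170
  seg 2: a=0 b=403/170 c=-18/85 d=-41/918
  seg 3: a=4 b=-9/85 c=-313/510 d=313/4590
S(5/2) = -317/272

Δ: Δ0=-1, Δ1=2, Δ2=4/3, Δ3=-4/3
row 1: diag=6, rhs=18; c'=1/6, d'=3
row 2: denom=8−1·1/6=47/6; d'=(-4−1·3)/(47/6)=-42/47
row 3: denom=12−3·18/47=510/47; d'=(-16−3·-42/47)/(510/47)=-313/255
back: M3=-313/255
back: M2=-42/47−18/47·-313/255=-36/85
back: M1=3−1/6·-36/85=261/85
M: M0=0, M1=261/85, M2=-36/85, M3=-313/255, M4=0
seg 0: a=0, c=M0/2=0, d=(M1−M0)/(6·2)=87/340, b=Δ0−h0·(2M0+M1)/6=-172/85
seg 1: a=-2, c=M1/2=261/170, d=(M2−M1)/(6·1)=-99/170, b=Δ1−h1·(2M1+M2)/6=89/85
seg 2: a=0, c=M2/2=-18/85, d=(M3−M2)/(6·3)=-41/918, b=Δ2−h2·(2M2+M3)/6=403/170
seg 3: a=4, c=M3/2=-313/510, d=(M4−M3)/(6·3)=313/4590, b=Δ3−h3·(2M3+M4)/6=-9/85
t_q=5/2 → seg 1, τ=1/2; S=-2+89/85·τ+261/170·τ²+-99/170·τ³=-317/272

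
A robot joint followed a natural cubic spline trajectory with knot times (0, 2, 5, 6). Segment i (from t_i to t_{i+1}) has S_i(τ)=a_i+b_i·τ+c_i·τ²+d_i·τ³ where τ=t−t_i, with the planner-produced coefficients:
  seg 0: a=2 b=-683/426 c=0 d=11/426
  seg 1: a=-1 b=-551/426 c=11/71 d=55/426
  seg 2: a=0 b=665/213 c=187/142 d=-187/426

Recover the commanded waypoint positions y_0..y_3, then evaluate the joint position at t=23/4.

y_0 = S_0(0) = a_0 = 2
y_1 = S_1(0) = a_1 = -1
y_2 = S_2(0) = a_2 = 0
y_3 = S_2(1) = 4
t_q=23/4 is in segment 2 (τ=3/4); S_2(τ)=26329/9088

y_0=2 y_1=-1 y_2=0 y_3=4
S(23/4) = 26329/9088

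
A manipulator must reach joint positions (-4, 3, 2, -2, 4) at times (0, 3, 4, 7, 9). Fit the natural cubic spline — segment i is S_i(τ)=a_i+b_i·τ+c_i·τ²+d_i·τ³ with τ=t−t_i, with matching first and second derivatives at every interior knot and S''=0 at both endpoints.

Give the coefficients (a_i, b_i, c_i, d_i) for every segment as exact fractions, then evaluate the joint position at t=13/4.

  seg 0: a=-4 b=1963/558 c=0 d=-661/5022
  seg 1: a=3 b=-10/279 c=-661/558 d=41/186
  seg 2: a=2 b=-973/558 c=-146/279 d=1105/5022
  seg 3: a=-2 b=295/279 c=271/186 d=-271/1116
S(13/4) = 34765/11904

Δ: Δ0=7/3, Δ1=-1, Δ2=-4/3, Δ3=3
row 1: diag=8, rhs=-20; c'=1/8, d'=-5/2
row 2: denom=8−1·1/8=63/8; d'=(-2−1·-5/2)/(63/8)=4/63
row 3: denom=10−3·8/21=62/7; d'=(26−3·4/63)/(62/7)=271/93
back: M3=271/93
back: M2=4/63−8/21·271/93=-292/279
back: M1=-5/2−1/8·-292/279=-661/279
M: M0=0, M1=-661/279, M2=-292/279, M3=271/93, M4=0
seg 0: a=-4, c=M0/2=0, d=(M1−M0)/(6·3)=-661/5022, b=Δ0−h0·(2M0+M1)/6=1963/558
seg 1: a=3, c=M1/2=-661/558, d=(M2−M1)/(6·1)=41/186, b=Δ1−h1·(2M1+M2)/6=-10/279
seg 2: a=2, c=M2/2=-146/279, d=(M3−M2)/(6·3)=1105/5022, b=Δ2−h2·(2M2+M3)/6=-973/558
seg 3: a=-2, c=M3/2=271/186, d=(M4−M3)/(6·2)=-271/1116, b=Δ3−h3·(2M3+M4)/6=295/279
t_q=13/4 → seg 1, τ=1/4; S=3+-10/279·τ+-661/558·τ²+41/186·τ³=34765/11904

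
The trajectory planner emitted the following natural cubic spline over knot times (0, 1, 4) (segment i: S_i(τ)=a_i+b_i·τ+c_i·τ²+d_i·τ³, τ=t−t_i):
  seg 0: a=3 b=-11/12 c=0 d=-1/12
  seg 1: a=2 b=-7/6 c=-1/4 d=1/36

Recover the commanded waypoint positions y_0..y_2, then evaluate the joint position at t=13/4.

y_0 = S_0(0) = a_0 = 3
y_1 = S_1(0) = a_1 = 2
y_2 = S_1(3) = -3
t_q=13/4 is in segment 1 (τ=9/4); S_1(τ)=-403/256

y_0=3 y_1=2 y_2=-3
S(13/4) = -403/256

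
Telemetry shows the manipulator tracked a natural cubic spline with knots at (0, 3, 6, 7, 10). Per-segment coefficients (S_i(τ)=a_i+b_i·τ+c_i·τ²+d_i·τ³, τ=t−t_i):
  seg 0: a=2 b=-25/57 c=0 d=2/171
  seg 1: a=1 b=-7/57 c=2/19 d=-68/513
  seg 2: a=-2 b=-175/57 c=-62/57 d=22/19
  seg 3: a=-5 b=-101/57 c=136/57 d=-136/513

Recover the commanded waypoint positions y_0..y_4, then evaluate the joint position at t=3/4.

y_0=2 y_1=1 y_2=-2 y_3=-5 y_4=4
S(3/4) = 1019/608

y_0 = S_0(0) = a_0 = 2
y_1 = S_1(0) = a_1 = 1
y_2 = S_2(0) = a_2 = -2
y_3 = S_3(0) = a_3 = -5
y_4 = S_3(3) = 4
t_q=3/4 is in segment 0 (τ=3/4); S_0(τ)=1019/608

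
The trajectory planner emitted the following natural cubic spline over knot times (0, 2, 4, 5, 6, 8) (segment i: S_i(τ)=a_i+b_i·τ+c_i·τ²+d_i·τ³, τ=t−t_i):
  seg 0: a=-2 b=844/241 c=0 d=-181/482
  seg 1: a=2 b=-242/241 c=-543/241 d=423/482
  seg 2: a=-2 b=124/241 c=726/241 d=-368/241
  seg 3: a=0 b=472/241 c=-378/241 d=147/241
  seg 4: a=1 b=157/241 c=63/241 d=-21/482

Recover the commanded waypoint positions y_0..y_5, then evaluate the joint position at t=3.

y_0 = S_0(0) = a_0 = -2
y_1 = S_1(0) = a_1 = 2
y_2 = S_2(0) = a_2 = -2
y_3 = S_3(0) = a_3 = 0
y_4 = S_4(0) = a_4 = 1
y_5 = S_4(2) = 3
t_q=3 is in segment 1 (τ=1); S_1(τ)=-183/482

y_0=-2 y_1=2 y_2=-2 y_3=0 y_4=1 y_5=3
S(3) = -183/482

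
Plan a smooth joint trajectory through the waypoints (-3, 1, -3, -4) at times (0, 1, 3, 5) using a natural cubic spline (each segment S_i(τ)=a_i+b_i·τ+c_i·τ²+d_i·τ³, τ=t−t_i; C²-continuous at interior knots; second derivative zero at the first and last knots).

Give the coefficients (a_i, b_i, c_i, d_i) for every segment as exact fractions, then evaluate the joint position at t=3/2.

Δ: Δ0=4, Δ1=-2, Δ2=-1/2
row 1: diag=6, rhs=-36; c'=1/3, d'=-6
row 2: denom=8−2·1/3=22/3; d'=(9−2·-6)/(22/3)=63/22
back: M2=63/22
back: M1=-6−1/3·63/22=-153/22
M: M0=0, M1=-153/22, M2=63/22, M3=0
seg 0: a=-3, c=M0/2=0, d=(M1−M0)/(6·1)=-51/44, b=Δ0−h0·(2M0+M1)/6=227/44
seg 1: a=1, c=M1/2=-153/44, d=(M2−M1)/(6·2)=9/11, b=Δ1−h1·(2M1+M2)/6=37/22
seg 2: a=-3, c=M2/2=63/44, d=(M3−M2)/(6·2)=-21/88, b=Δ2−h2·(2M2+M3)/6=-53/22
t_q=3/2 → seg 1, τ=1/2; S=1+37/22·τ+-153/44·τ²+9/11·τ³=189/176

  seg 0: a=-3 b=227/44 c=0 d=-51/44
  seg 1: a=1 b=37/22 c=-153/44 d=9/11
  seg 2: a=-3 b=-53/22 c=63/44 d=-21/88
S(3/2) = 189/176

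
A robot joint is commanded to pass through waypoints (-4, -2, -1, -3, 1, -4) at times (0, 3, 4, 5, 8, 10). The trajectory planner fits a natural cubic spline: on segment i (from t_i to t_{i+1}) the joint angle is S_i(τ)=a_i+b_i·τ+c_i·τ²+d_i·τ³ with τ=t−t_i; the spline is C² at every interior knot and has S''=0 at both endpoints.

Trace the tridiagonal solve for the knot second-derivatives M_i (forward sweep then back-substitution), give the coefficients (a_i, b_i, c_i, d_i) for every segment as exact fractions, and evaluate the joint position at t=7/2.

  seg 0: a=-4 b=733/4242 c=0 d=2095/38178
  seg 1: a=-2 b=3509/2121 c=2095/4242 d=-4871/4242
  seg 2: a=-1 b=-1135/1414 c=-6259/2121 d=7439/4242
  seg 3: a=-3 b=-3062/2121 c=9799/4242 d=-17617/38178
  seg 4: a=1 b=-181/4242 c=-1303/707 d=1303/4242
S(7/2) = -5783/4848

Δ: Δ0=2/3, Δ1=1, Δ2=-2, Δ3=4/3, Δ4=-5/2
row 1: diag=8, rhs=2; c'=1/8, d'=1/4
row 2: denom=4−1·1/8=31/8; d'=(-18−1·1/4)/(31/8)=-146/31
row 3: denom=8−1·8/31=240/31; d'=(20−1·-146/31)/(240/31)=383/120
row 4: denom=10−3·31/80=707/80; d'=(-23−3·383/120)/(707/80)=-2606/707
back: M4=-2606/707
back: M3=383/120−31/80·-2606/707=9799/2121
back: M2=-146/31−8/31·9799/2121=-12518/2121
back: M1=1/4−1/8·-12518/2121=2095/2121
M: M0=0, M1=2095/2121, M2=-12518/2121, M3=9799/2121, M4=-2606/707, M5=0
seg 0: a=-4, c=M0/2=0, d=(M1−M0)/(6·3)=2095/38178, b=Δ0−h0·(2M0+M1)/6=733/4242
seg 1: a=-2, c=M1/2=2095/4242, d=(M2−M1)/(6·1)=-4871/4242, b=Δ1−h1·(2M1+M2)/6=3509/2121
seg 2: a=-1, c=M2/2=-6259/2121, d=(M3−M2)/(6·1)=7439/4242, b=Δ2−h2·(2M2+M3)/6=-1135/1414
seg 3: a=-3, c=M3/2=9799/4242, d=(M4−M3)/(6·3)=-17617/38178, b=Δ3−h3·(2M3+M4)/6=-3062/2121
seg 4: a=1, c=M4/2=-1303/707, d=(M5−M4)/(6·2)=1303/4242, b=Δ4−h4·(2M4+M5)/6=-181/4242
t_q=7/2 → seg 1, τ=1/2; S=-2+3509/2121·τ+2095/4242·τ²+-4871/4242·τ³=-5783/4848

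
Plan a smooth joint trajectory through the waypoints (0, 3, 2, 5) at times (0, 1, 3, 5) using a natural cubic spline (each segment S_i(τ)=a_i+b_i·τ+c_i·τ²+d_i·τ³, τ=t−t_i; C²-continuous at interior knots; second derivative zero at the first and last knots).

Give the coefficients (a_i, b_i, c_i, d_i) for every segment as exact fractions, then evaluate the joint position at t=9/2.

  seg 0: a=0 b=41/11 c=0 d=-8/11
  seg 1: a=3 b=17/11 c=-24/11 d=51/88
  seg 2: a=2 b=-5/22 c=57/44 d=-19/88
S(9/2) = 2707/704

Δ: Δ0=3, Δ1=-1/2, Δ2=3/2
row 1: diag=6, rhs=-21; c'=1/3, d'=-7/2
row 2: denom=8−2·1/3=22/3; d'=(12−2·-7/2)/(22/3)=57/22
back: M2=57/22
back: M1=-7/2−1/3·57/22=-48/11
M: M0=0, M1=-48/11, M2=57/22, M3=0
seg 0: a=0, c=M0/2=0, d=(M1−M0)/(6·1)=-8/11, b=Δ0−h0·(2M0+M1)/6=41/11
seg 1: a=3, c=M1/2=-24/11, d=(M2−M1)/(6·2)=51/88, b=Δ1−h1·(2M1+M2)/6=17/11
seg 2: a=2, c=M2/2=57/44, d=(M3−M2)/(6·2)=-19/88, b=Δ2−h2·(2M2+M3)/6=-5/22
t_q=9/2 → seg 2, τ=3/2; S=2+-5/22·τ+57/44·τ²+-19/88·τ³=2707/704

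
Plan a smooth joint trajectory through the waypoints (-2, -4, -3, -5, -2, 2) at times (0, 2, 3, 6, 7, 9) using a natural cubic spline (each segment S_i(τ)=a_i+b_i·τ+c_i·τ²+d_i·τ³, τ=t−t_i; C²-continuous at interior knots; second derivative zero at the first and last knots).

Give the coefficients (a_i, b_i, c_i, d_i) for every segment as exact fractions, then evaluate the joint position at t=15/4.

  seg 0: a=-2 b=-10403/5655 c=0 d=1187/5655
  seg 1: a=-4 b=3841/5655 c=2374/1885 d=-5308/5655
  seg 2: a=-3 b=2161/5655 c=-2934/1885 d=35/87
  seg 3: a=-5 b=10774/5655 c=3891/1885 d=-5482/5655
  seg 4: a=-2 b=17674/5655 c=-1591/1885 d=1591/11310
S(15/4) = -412493/120640

Δ: Δ0=-1, Δ1=1, Δ2=-2/3, Δ3=3, Δ4=2
row 1: diag=6, rhs=12; c'=1/6, d'=2
row 2: denom=8−1·1/6=47/6; d'=(-10−1·2)/(47/6)=-72/47
row 3: denom=8−3·18/47=322/47; d'=(22−3·-72/47)/(322/47)=625/161
row 4: denom=6−1·47/322=1885/322; d'=(-6−1·625/161)/(1885/322)=-3182/1885
back: M4=-3182/1885
back: M3=625/161−47/322·-3182/1885=7782/1885
back: M2=-72/47−18/47·7782/1885=-5868/1885
back: M1=2−1/6·-5868/1885=4748/1885
M: M0=0, M1=4748/1885, M2=-5868/1885, M3=7782/1885, M4=-3182/1885, M5=0
seg 0: a=-2, c=M0/2=0, d=(M1−M0)/(6·2)=1187/5655, b=Δ0−h0·(2M0+M1)/6=-10403/5655
seg 1: a=-4, c=M1/2=2374/1885, d=(M2−M1)/(6·1)=-5308/5655, b=Δ1−h1·(2M1+M2)/6=3841/5655
seg 2: a=-3, c=M2/2=-2934/1885, d=(M3−M2)/(6·3)=35/87, b=Δ2−h2·(2M2+M3)/6=2161/5655
seg 3: a=-5, c=M3/2=3891/1885, d=(M4−M3)/(6·1)=-5482/5655, b=Δ3−h3·(2M3+M4)/6=10774/5655
seg 4: a=-2, c=M4/2=-1591/1885, d=(M5−M4)/(6·2)=1591/11310, b=Δ4−h4·(2M4+M5)/6=17674/5655
t_q=15/4 → seg 2, τ=3/4; S=-3+2161/5655·τ+-2934/1885·τ²+35/87·τ³=-412493/120640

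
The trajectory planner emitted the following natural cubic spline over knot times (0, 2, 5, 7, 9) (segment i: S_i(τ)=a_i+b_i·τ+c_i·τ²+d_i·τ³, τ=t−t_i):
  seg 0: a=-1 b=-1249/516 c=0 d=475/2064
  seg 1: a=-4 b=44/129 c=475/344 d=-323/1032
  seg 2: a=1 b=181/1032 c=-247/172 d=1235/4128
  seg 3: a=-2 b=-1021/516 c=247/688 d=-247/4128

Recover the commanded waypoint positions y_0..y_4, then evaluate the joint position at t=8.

y_0=-1 y_1=-4 y_2=1 y_3=-2 y_4=-5
S(8) = -5063/1376

y_0 = S_0(0) = a_0 = -1
y_1 = S_1(0) = a_1 = -4
y_2 = S_2(0) = a_2 = 1
y_3 = S_3(0) = a_3 = -2
y_4 = S_3(2) = -5
t_q=8 is in segment 3 (τ=1); S_3(τ)=-5063/1376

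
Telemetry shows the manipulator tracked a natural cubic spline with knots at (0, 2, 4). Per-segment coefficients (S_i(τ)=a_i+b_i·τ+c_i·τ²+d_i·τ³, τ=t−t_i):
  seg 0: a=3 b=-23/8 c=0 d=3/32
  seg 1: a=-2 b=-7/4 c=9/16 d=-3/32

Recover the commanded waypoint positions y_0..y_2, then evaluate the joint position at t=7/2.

y_0 = S_0(0) = a_0 = 3
y_1 = S_1(0) = a_1 = -2
y_2 = S_1(2) = -4
t_q=7/2 is in segment 1 (τ=3/2); S_1(τ)=-941/256

y_0=3 y_1=-2 y_2=-4
S(7/2) = -941/256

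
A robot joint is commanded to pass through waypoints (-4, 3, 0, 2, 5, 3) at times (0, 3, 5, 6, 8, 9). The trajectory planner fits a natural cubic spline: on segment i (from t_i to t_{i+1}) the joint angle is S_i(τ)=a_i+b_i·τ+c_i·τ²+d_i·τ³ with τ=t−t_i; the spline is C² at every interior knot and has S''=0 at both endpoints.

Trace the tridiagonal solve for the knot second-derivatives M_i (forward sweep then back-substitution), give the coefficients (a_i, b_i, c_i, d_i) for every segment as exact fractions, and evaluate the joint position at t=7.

  seg 0: a=-4 b=20485/5196 c=0 d=-929/5196
  seg 1: a=3 b=-2299/2598 c=-2787/1732 d=6763/10392
  seg 2: a=0 b=634/1299 c=994/433 d=-1018/1299
  seg 3: a=2 b=3544/1299 c=-24/433 d=-2903/10392
  seg 4: a=5 b=-2197/2598 c=-2999/1732 d=2999/5196
S(7) = 15219/3464

Δ: Δ0=7/3, Δ1=-3/2, Δ2=2, Δ3=3/2, Δ4=-2
row 1: diag=10, rhs=-23; c'=1/5, d'=-23/10
row 2: denom=6−2·1/5=28/5; d'=(21−2·-23/10)/(28/5)=32/7
row 3: denom=6−1·5/28=163/28; d'=(-3−1·32/7)/(163/28)=-212/163
row 4: denom=6−2·56/163=866/163; d'=(-21−2·-212/163)/(866/163)=-2999/866
back: M4=-2999/866
back: M3=-212/163−56/163·-2999/866=-48/433
back: M2=32/7−5/28·-48/433=1988/433
back: M1=-23/10−1/5·1988/433=-2787/866
M: M0=0, M1=-2787/866, M2=1988/433, M3=-48/433, M4=-2999/866, M5=0
seg 0: a=-4, c=M0/2=0, d=(M1−M0)/(6·3)=-929/5196, b=Δ0−h0·(2M0+M1)/6=20485/5196
seg 1: a=3, c=M1/2=-2787/1732, d=(M2−M1)/(6·2)=6763/10392, b=Δ1−h1·(2M1+M2)/6=-2299/2598
seg 2: a=0, c=M2/2=994/433, d=(M3−M2)/(6·1)=-1018/1299, b=Δ2−h2·(2M2+M3)/6=634/1299
seg 3: a=2, c=M3/2=-24/433, d=(M4−M3)/(6·2)=-2903/10392, b=Δ3−h3·(2M3+M4)/6=3544/1299
seg 4: a=5, c=M4/2=-2999/1732, d=(M5−M4)/(6·1)=2999/5196, b=Δ4−h4·(2M4+M5)/6=-2197/2598
t_q=7 → seg 3, τ=1; S=2+3544/1299·τ+-24/433·τ²+-2903/10392·τ³=15219/3464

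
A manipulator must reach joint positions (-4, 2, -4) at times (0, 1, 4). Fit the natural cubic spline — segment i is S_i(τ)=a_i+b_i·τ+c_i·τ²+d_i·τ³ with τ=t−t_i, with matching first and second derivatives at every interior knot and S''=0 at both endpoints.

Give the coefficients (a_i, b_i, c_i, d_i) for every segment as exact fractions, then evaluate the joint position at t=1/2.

Δ: Δ0=6, Δ1=-2
row 1: diag=8, rhs=-48; c'=3/8, d'=-6
back: M1=-6
M: M0=0, M1=-6, M2=0
seg 0: a=-4, c=M0/2=0, d=(M1−M0)/(6·1)=-1, b=Δ0−h0·(2M0+M1)/6=7
seg 1: a=2, c=M1/2=-3, d=(M2−M1)/(6·3)=1/3, b=Δ1−h1·(2M1+M2)/6=4
t_q=1/2 → seg 0, τ=1/2; S=-4+7·τ+0·τ²+-1·τ³=-5/8

  seg 0: a=-4 b=7 c=0 d=-1
  seg 1: a=2 b=4 c=-3 d=1/3
S(1/2) = -5/8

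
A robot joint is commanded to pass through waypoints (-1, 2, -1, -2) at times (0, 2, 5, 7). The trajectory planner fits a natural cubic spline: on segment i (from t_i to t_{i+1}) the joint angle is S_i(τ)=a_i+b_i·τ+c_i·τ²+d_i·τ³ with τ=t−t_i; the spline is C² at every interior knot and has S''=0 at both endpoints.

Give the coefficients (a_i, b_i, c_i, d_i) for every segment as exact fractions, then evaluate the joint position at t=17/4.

Δ: Δ0=3/2, Δ1=-1, Δ2=-1/2
row 1: diag=10, rhs=-15; c'=3/10, d'=-3/2
row 2: denom=10−3·3/10=91/10; d'=(3−3·-3/2)/(91/10)=75/91
back: M2=75/91
back: M1=-3/2−3/10·75/91=-159/91
M: M0=0, M1=-159/91, M2=75/91, M3=0
seg 0: a=-1, c=M0/2=0, d=(M1−M0)/(6·2)=-53/364, b=Δ0−h0·(2M0+M1)/6=379/182
seg 1: a=2, c=M1/2=-159/182, d=(M2−M1)/(6·3)=1/7, b=Δ1−h1·(2M1+M2)/6=61/182
seg 2: a=-1, c=M2/2=75/182, d=(M3−M2)/(6·2)=-25/364, b=Δ2−h2·(2M2+M3)/6=-191/182
t_q=17/4 → seg 1, τ=9/4; S=2+61/182·τ+-159/182·τ²+1/7·τ³=-241/5824

  seg 0: a=-1 b=379/182 c=0 d=-53/364
  seg 1: a=2 b=61/182 c=-159/182 d=1/7
  seg 2: a=-1 b=-191/182 c=75/182 d=-25/364
S(17/4) = -241/5824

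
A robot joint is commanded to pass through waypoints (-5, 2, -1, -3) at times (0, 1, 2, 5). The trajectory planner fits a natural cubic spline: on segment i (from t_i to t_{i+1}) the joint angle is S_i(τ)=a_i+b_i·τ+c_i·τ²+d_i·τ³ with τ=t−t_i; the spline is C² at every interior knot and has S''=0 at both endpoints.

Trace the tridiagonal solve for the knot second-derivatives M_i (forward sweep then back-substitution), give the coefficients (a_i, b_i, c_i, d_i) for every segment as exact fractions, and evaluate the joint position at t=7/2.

Δ: Δ0=7, Δ1=-3, Δ2=-2/3
row 1: diag=4, rhs=-60; c'=1/4, d'=-15
row 2: denom=8−1·1/4=31/4; d'=(14−1·-15)/(31/4)=116/31
back: M2=116/31
back: M1=-15−1/4·116/31=-494/31
M: M0=0, M1=-494/31, M2=116/31, M3=0
seg 0: a=-5, c=M0/2=0, d=(M1−M0)/(6·1)=-247/93, b=Δ0−h0·(2M0+M1)/6=898/93
seg 1: a=2, c=M1/2=-247/31, d=(M2−M1)/(6·1)=305/93, b=Δ1−h1·(2M1+M2)/6=157/93
seg 2: a=-1, c=M2/2=58/31, d=(M3−M2)/(6·3)=-58/279, b=Δ2−h2·(2M2+M3)/6=-410/93
t_q=7/2 → seg 2, τ=3/2; S=-1+-410/93·τ+58/31·τ²+-58/279·τ³=-509/124

  seg 0: a=-5 b=898/93 c=0 d=-247/93
  seg 1: a=2 b=157/93 c=-247/31 d=305/93
  seg 2: a=-1 b=-410/93 c=58/31 d=-58/279
S(7/2) = -509/124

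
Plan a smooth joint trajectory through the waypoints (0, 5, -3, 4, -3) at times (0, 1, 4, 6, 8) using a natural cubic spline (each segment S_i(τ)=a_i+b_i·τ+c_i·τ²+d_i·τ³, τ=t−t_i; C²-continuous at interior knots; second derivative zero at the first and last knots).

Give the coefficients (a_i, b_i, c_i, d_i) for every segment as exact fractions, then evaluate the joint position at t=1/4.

  seg 0: a=0 b=5179/804 c=0 d=-1159/804
  seg 1: a=5 b=851/402 c=-1159/268 d=2195/2412
  seg 2: a=-3 b=595/804 c=259/67 d=-3997/3216
  seg 3: a=4 b=259/201 c=-1925/536 d=1925/3216
S(1/4) = 27235/17152

Δ: Δ0=5, Δ1=-8/3, Δ2=7/2, Δ3=-7/2
row 1: diag=8, rhs=-46; c'=3/8, d'=-23/4
row 2: denom=10−3·3/8=71/8; d'=(37−3·-23/4)/(71/8)=434/71
row 3: denom=8−2·16/71=536/71; d'=(-42−2·434/71)/(536/71)=-1925/268
back: M3=-1925/268
back: M2=434/71−16/71·-1925/268=518/67
back: M1=-23/4−3/8·518/67=-1159/134
M: M0=0, M1=-1159/134, M2=518/67, M3=-1925/268, M4=0
seg 0: a=0, c=M0/2=0, d=(M1−M0)/(6·1)=-1159/804, b=Δ0−h0·(2M0+M1)/6=5179/804
seg 1: a=5, c=M1/2=-1159/268, d=(M2−M1)/(6·3)=2195/2412, b=Δ1−h1·(2M1+M2)/6=851/402
seg 2: a=-3, c=M2/2=259/67, d=(M3−M2)/(6·2)=-3997/3216, b=Δ2−h2·(2M2+M3)/6=595/804
seg 3: a=4, c=M3/2=-1925/536, d=(M4−M3)/(6·2)=1925/3216, b=Δ3−h3·(2M3+M4)/6=259/201
t_q=1/4 → seg 0, τ=1/4; S=0+5179/804·τ+0·τ²+-1159/804·τ³=27235/17152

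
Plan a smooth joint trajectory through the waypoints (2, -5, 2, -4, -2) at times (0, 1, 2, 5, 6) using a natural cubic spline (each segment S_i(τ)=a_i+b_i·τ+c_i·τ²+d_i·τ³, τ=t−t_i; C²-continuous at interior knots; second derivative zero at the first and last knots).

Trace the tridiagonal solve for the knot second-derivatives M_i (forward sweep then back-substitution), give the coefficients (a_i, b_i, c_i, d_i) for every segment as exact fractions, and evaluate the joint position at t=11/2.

  seg 0: a=2 b=-1169/106 c=0 d=427/106
  seg 1: a=-5 b=56/53 c=1281/106 d=-651/106
  seg 2: a=2 b=721/106 c=-336/53 d=361/318
  seg 3: a=-4 b=-31/53 c=411/106 d=-137/106
S(11/2) = -2955/848

Δ: Δ0=-7, Δ1=7, Δ2=-2, Δ3=2
row 1: diag=4, rhs=84; c'=1/4, d'=21
row 2: denom=8−1·1/4=31/4; d'=(-54−1·21)/(31/4)=-300/31
row 3: denom=8−3·12/31=212/31; d'=(24−3·-300/31)/(212/31)=411/53
back: M3=411/53
back: M2=-300/31−12/31·411/53=-672/53
back: M1=21−1/4·-672/53=1281/53
M: M0=0, M1=1281/53, M2=-672/53, M3=411/53, M4=0
seg 0: a=2, c=M0/2=0, d=(M1−M0)/(6·1)=427/106, b=Δ0−h0·(2M0+M1)/6=-1169/106
seg 1: a=-5, c=M1/2=1281/106, d=(M2−M1)/(6·1)=-651/106, b=Δ1−h1·(2M1+M2)/6=56/53
seg 2: a=2, c=M2/2=-336/53, d=(M3−M2)/(6·3)=361/318, b=Δ2−h2·(2M2+M3)/6=721/106
seg 3: a=-4, c=M3/2=411/106, d=(M4−M3)/(6·1)=-137/106, b=Δ3−h3·(2M3+M4)/6=-31/53
t_q=11/2 → seg 3, τ=1/2; S=-4+-31/53·τ+411/106·τ²+-137/106·τ³=-2955/848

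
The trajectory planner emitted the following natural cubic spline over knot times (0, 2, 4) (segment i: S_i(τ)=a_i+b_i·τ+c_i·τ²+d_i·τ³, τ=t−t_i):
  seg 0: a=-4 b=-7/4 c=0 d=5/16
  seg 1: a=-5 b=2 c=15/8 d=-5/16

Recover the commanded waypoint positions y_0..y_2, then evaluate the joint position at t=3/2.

y_0=-4 y_1=-5 y_2=4
S(3/2) = -713/128

y_0 = S_0(0) = a_0 = -4
y_1 = S_1(0) = a_1 = -5
y_2 = S_1(2) = 4
t_q=3/2 is in segment 0 (τ=3/2); S_0(τ)=-713/128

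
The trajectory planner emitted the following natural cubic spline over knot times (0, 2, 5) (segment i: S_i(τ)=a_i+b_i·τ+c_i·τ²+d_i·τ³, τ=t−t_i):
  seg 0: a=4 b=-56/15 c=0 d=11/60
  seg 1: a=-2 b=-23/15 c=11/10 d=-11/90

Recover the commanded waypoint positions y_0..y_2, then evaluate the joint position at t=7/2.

y_0=4 y_1=-2 y_2=0
S(7/2) = -179/80

y_0 = S_0(0) = a_0 = 4
y_1 = S_1(0) = a_1 = -2
y_2 = S_1(3) = 0
t_q=7/2 is in segment 1 (τ=3/2); S_1(τ)=-179/80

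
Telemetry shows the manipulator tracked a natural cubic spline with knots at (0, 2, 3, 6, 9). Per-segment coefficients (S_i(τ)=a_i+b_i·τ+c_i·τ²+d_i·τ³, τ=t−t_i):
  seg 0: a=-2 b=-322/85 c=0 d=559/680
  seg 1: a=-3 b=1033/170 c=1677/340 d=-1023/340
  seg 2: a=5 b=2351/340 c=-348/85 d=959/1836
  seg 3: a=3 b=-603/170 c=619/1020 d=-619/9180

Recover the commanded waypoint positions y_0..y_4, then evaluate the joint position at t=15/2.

y_0 = S_0(0) = a_0 = -2
y_1 = S_1(0) = a_1 = -3
y_2 = S_2(0) = a_2 = 5
y_3 = S_3(0) = a_3 = 3
y_4 = S_3(3) = -4
t_q=15/2 is in segment 3 (τ=3/2); S_3(τ)=-3217/2720

y_0=-2 y_1=-3 y_2=5 y_3=3 y_4=-4
S(15/2) = -3217/2720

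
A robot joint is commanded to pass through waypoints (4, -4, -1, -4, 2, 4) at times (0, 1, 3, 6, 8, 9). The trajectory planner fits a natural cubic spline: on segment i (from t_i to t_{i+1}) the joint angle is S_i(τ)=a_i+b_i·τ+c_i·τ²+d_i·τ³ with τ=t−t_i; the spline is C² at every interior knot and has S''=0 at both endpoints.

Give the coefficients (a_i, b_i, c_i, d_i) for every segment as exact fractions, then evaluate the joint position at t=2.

  seg 0: a=4 b=-27739/2812 c=0 d=5243/2812
  seg 1: a=-4 b=-6005/1406 c=15729/2812 d=-7615/5624
  seg 2: a=-1 b=1304/703 c=-1779/703 d=10/19
  seg 3: a=-4 b=620/703 c=1551/703 d=-1613/2812
  seg 4: a=2 b=1985/703 c=-1737/1406 d=579/1406
S(2) = -22673/5624

Δ: Δ0=-8, Δ1=3/2, Δ2=-1, Δ3=3, Δ4=2
row 1: diag=6, rhs=57; c'=1/3, d'=19/2
row 2: denom=10−2·1/3=28/3; d'=(-15−2·19/2)/(28/3)=-51/14
row 3: denom=10−3·9/28=253/28; d'=(24−3·-51/14)/(253/28)=978/253
row 4: denom=6−2·56/253=1406/253; d'=(-6−2·978/253)/(1406/253)=-1737/703
back: M4=-1737/703
back: M3=978/253−56/253·-1737/703=3102/703
back: M2=-51/14−9/28·3102/703=-3558/703
back: M1=19/2−1/3·-3558/703=15729/1406
M: M0=0, M1=15729/1406, M2=-3558/703, M3=3102/703, M4=-1737/703, M5=0
seg 0: a=4, c=M0/2=0, d=(M1−M0)/(6·1)=5243/2812, b=Δ0−h0·(2M0+M1)/6=-27739/2812
seg 1: a=-4, c=M1/2=15729/2812, d=(M2−M1)/(6·2)=-7615/5624, b=Δ1−h1·(2M1+M2)/6=-6005/1406
seg 2: a=-1, c=M2/2=-1779/703, d=(M3−M2)/(6·3)=10/19, b=Δ2−h2·(2M2+M3)/6=1304/703
seg 3: a=-4, c=M3/2=1551/703, d=(M4−M3)/(6·2)=-1613/2812, b=Δ3−h3·(2M3+M4)/6=620/703
seg 4: a=2, c=M4/2=-1737/1406, d=(M5−M4)/(6·1)=579/1406, b=Δ4−h4·(2M4+M5)/6=1985/703
t_q=2 → seg 1, τ=1; S=-4+-6005/1406·τ+15729/2812·τ²+-7615/5624·τ³=-22673/5624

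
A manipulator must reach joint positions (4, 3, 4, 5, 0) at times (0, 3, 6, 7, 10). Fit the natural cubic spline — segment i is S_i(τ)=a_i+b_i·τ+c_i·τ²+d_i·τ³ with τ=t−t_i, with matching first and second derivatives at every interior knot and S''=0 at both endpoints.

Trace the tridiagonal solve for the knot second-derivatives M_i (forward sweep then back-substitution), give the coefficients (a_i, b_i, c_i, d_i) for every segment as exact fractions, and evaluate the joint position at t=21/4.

  seg 0: a=4 b=-47/114 c=0 d=1/114
  seg 1: a=3 b=-10/57 c=3/38 d=31/1026
  seg 2: a=4 b=127/114 c=20/57 d=-53/114
  seg 3: a=5 b=8/19 c=-119/114 d=119/1026
S(21/4) = 8145/2432

Δ: Δ0=-1/3, Δ1=1/3, Δ2=1, Δ3=-5/3
row 1: diag=12, rhs=4; c'=1/4, d'=1/3
row 2: denom=8−3·1/4=29/4; d'=(4−3·1/3)/(29/4)=12/29
row 3: denom=8−1·4/29=228/29; d'=(-16−1·12/29)/(228/29)=-119/57
back: M3=-119/57
back: M2=12/29−4/29·-119/57=40/57
back: M1=1/3−1/4·40/57=3/19
M: M0=0, M1=3/19, M2=40/57, M3=-119/57, M4=0
seg 0: a=4, c=M0/2=0, d=(M1−M0)/(6·3)=1/114, b=Δ0−h0·(2M0+M1)/6=-47/114
seg 1: a=3, c=M1/2=3/38, d=(M2−M1)/(6·3)=31/1026, b=Δ1−h1·(2M1+M2)/6=-10/57
seg 2: a=4, c=M2/2=20/57, d=(M3−M2)/(6·1)=-53/114, b=Δ2−h2·(2M2+M3)/6=127/114
seg 3: a=5, c=M3/2=-119/114, d=(M4−M3)/(6·3)=119/1026, b=Δ3−h3·(2M3+M4)/6=8/19
t_q=21/4 → seg 1, τ=9/4; S=3+-10/57·τ+3/38·τ²+31/1026·τ³=8145/2432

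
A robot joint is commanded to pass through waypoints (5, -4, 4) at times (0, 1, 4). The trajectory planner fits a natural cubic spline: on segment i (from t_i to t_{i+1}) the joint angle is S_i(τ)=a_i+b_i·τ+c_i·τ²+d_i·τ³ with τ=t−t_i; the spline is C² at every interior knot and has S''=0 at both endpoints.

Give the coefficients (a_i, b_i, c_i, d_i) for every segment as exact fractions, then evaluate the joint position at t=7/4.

  seg 0: a=5 b=-251/24 c=0 d=35/24
  seg 1: a=-4 b=-73/12 c=35/8 d=-35/72
S(7/4) = -3229/512

Δ: Δ0=-9, Δ1=8/3
row 1: diag=8, rhs=70; c'=3/8, d'=35/4
back: M1=35/4
M: M0=0, M1=35/4, M2=0
seg 0: a=5, c=M0/2=0, d=(M1−M0)/(6·1)=35/24, b=Δ0−h0·(2M0+M1)/6=-251/24
seg 1: a=-4, c=M1/2=35/8, d=(M2−M1)/(6·3)=-35/72, b=Δ1−h1·(2M1+M2)/6=-73/12
t_q=7/4 → seg 1, τ=3/4; S=-4+-73/12·τ+35/8·τ²+-35/72·τ³=-3229/512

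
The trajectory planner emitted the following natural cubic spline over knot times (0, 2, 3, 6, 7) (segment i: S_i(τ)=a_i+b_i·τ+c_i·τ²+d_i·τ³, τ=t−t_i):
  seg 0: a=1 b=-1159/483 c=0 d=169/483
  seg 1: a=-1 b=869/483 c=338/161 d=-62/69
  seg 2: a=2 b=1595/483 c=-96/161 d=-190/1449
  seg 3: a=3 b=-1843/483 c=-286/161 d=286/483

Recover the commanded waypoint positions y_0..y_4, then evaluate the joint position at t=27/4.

y_0 = S_0(0) = a_0 = 1
y_1 = S_1(0) = a_1 = -1
y_2 = S_2(0) = a_2 = 2
y_3 = S_3(0) = a_3 = 3
y_4 = S_3(1) = -2
t_q=27/4 is in segment 3 (τ=3/4); S_3(τ)=-3149/5152

y_0=1 y_1=-1 y_2=2 y_3=3 y_4=-2
S(27/4) = -3149/5152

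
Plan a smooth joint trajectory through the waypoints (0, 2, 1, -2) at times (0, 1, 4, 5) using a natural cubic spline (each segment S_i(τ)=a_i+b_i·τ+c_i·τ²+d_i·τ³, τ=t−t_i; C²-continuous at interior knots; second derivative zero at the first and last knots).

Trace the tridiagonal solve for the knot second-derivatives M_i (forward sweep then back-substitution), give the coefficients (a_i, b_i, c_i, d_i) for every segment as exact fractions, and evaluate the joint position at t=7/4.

Δ: Δ0=2, Δ1=-1/3, Δ2=-3
row 1: diag=8, rhs=-14; c'=3/8, d'=-7/4
row 2: denom=8−3·3/8=55/8; d'=(-16−3·-7/4)/(55/8)=-86/55
back: M2=-86/55
back: M1=-7/4−3/8·-86/55=-64/55
M: M0=0, M1=-64/55, M2=-86/55, M3=0
seg 0: a=0, c=M0/2=0, d=(M1−M0)/(6·1)=-32/165, b=Δ0−h0·(2M0+M1)/6=362/165
seg 1: a=2, c=M1/2=-32/55, d=(M2−M1)/(6·3)=-1/45, b=Δ1−h1·(2M1+M2)/6=266/165
seg 2: a=1, c=M2/2=-43/55, d=(M3−M2)/(6·1)=43/165, b=Δ2−h2·(2M2+M3)/6=-409/165
t_q=7/4 → seg 1, τ=3/4; S=2+266/165·τ+-32/55·τ²+-1/45·τ³=10111/3520

  seg 0: a=0 b=362/165 c=0 d=-32/165
  seg 1: a=2 b=266/165 c=-32/55 d=-1/45
  seg 2: a=1 b=-409/165 c=-43/55 d=43/165
S(7/4) = 10111/3520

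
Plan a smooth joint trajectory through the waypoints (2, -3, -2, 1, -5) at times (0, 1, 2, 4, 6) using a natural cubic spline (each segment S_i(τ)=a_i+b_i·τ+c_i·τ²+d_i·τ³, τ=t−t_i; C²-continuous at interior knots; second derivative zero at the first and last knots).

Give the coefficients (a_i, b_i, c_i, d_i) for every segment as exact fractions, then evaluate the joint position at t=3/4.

  seg 0: a=2 b=-1091/168 c=0 d=251/168
  seg 1: a=-3 b=-169/84 c=251/56 d=-247/168
  seg 2: a=-2 b=61/24 c=1/14 d=-199/672
  seg 3: a=1 b=-61/84 c=-191/112 d=191/672
S(3/4) = -1147/512

Δ: Δ0=-5, Δ1=1, Δ2=3/2, Δ3=-3
row 1: diag=4, rhs=36; c'=1/4, d'=9
row 2: denom=6−1·1/4=23/4; d'=(3−1·9)/(23/4)=-24/23
row 3: denom=8−2·8/23=168/23; d'=(-27−2·-24/23)/(168/23)=-191/56
back: M3=-191/56
back: M2=-24/23−8/23·-191/56=1/7
back: M1=9−1/4·1/7=251/28
M: M0=0, M1=251/28, M2=1/7, M3=-191/56, M4=0
seg 0: a=2, c=M0/2=0, d=(M1−M0)/(6·1)=251/168, b=Δ0−h0·(2M0+M1)/6=-1091/168
seg 1: a=-3, c=M1/2=251/56, d=(M2−M1)/(6·1)=-247/168, b=Δ1−h1·(2M1+M2)/6=-169/84
seg 2: a=-2, c=M2/2=1/14, d=(M3−M2)/(6·2)=-199/672, b=Δ2−h2·(2M2+M3)/6=61/24
seg 3: a=1, c=M3/2=-191/112, d=(M4−M3)/(6·2)=191/672, b=Δ3−h3·(2M3+M4)/6=-61/84
t_q=3/4 → seg 0, τ=3/4; S=2+-1091/168·τ+0·τ²+251/168·τ³=-1147/512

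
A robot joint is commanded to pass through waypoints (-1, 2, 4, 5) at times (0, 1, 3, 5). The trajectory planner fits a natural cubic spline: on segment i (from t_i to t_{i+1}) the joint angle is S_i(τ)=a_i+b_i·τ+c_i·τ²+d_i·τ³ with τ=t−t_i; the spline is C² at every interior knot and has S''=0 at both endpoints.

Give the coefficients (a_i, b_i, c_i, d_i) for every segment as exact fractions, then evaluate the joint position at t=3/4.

Δ: Δ0=3, Δ1=1, Δ2=1/2
row 1: diag=6, rhs=-12; c'=1/3, d'=-2
row 2: denom=8−2·1/3=22/3; d'=(-3−2·-2)/(22/3)=3/22
back: M2=3/22
back: M1=-2−1/3·3/22=-45/22
M: M0=0, M1=-45/22, M2=3/22, M3=0
seg 0: a=-1, c=M0/2=0, d=(M1−M0)/(6·1)=-15/44, b=Δ0−h0·(2M0+M1)/6=147/44
seg 1: a=2, c=M1/2=-45/44, d=(M2−M1)/(6·2)=2/11, b=Δ1−h1·(2M1+M2)/6=51/22
seg 2: a=4, c=M2/2=3/44, d=(M3−M2)/(6·2)=-1/88, b=Δ2−h2·(2M2+M3)/6=9/22
t_q=3/4 → seg 0, τ=3/4; S=-1+147/44·τ+0·τ²+-15/44·τ³=3835/2816

  seg 0: a=-1 b=147/44 c=0 d=-15/44
  seg 1: a=2 b=51/22 c=-45/44 d=2/11
  seg 2: a=4 b=9/22 c=3/44 d=-1/88
S(3/4) = 3835/2816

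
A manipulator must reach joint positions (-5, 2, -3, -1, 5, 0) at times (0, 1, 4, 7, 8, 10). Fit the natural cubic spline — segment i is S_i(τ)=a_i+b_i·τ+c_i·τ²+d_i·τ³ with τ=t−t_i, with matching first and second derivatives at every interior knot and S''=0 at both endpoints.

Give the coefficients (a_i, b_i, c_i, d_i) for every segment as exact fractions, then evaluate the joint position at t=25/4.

  seg 0: a=-5 b=19989/2438 c=0 d=-2923/2438
  seg 1: a=2 b=5610/1219 c=-8769/2438 d=33071/65826
  seg 2: a=-3 b=-8323/2438 c=3382/3657 d=9553/65826
  seg 3: a=-1 b=7379/1219 c=5439/2438 d=-5569/2438
  seg 4: a=5 b=8929/2438 c=-5634/1219 d=939/1219
S(25/4) = -678165/156032

Δ: Δ0=7, Δ1=-5/3, Δ2=2/3, Δ3=6, Δ4=-5/2
row 1: diag=8, rhs=-52; c'=3/8, d'=-13/2
row 2: denom=12−3·3/8=87/8; d'=(14−3·-13/2)/(87/8)=268/87
row 3: denom=8−3·8/29=208/29; d'=(32−3·268/87)/(208/29)=165/52
row 4: denom=6−1·29/208=1219/208; d'=(-51−1·165/52)/(1219/208)=-11268/1219
back: M4=-11268/1219
back: M3=165/52−29/208·-11268/1219=5439/1219
back: M2=268/87−8/29·5439/1219=6764/3657
back: M1=-13/2−3/8·6764/3657=-8769/1219
M: M0=0, M1=-8769/1219, M2=6764/3657, M3=5439/1219, M4=-11268/1219, M5=0
seg 0: a=-5, c=M0/2=0, d=(M1−M0)/(6·1)=-2923/2438, b=Δ0−h0·(2M0+M1)/6=19989/2438
seg 1: a=2, c=M1/2=-8769/2438, d=(M2−M1)/(6·3)=33071/65826, b=Δ1−h1·(2M1+M2)/6=5610/1219
seg 2: a=-3, c=M2/2=3382/3657, d=(M3−M2)/(6·3)=9553/65826, b=Δ2−h2·(2M2+M3)/6=-8323/2438
seg 3: a=-1, c=M3/2=5439/2438, d=(M4−M3)/(6·1)=-5569/2438, b=Δ3−h3·(2M3+M4)/6=7379/1219
seg 4: a=5, c=M4/2=-5634/1219, d=(M5−M4)/(6·2)=939/1219, b=Δ4−h4·(2M4+M5)/6=8929/2438
t_q=25/4 → seg 2, τ=9/4; S=-3+-8323/2438·τ+3382/3657·τ²+9553/65826·τ³=-678165/156032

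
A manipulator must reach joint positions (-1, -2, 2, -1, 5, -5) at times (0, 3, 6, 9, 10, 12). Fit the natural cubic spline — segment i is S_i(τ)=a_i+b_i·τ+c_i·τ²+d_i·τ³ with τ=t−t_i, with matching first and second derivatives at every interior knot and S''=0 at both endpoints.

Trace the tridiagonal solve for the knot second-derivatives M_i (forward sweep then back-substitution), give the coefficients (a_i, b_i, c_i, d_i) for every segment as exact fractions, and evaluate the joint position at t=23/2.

  seg 0: a=-1 b=-763/633 c=0 d=184/1899
  seg 1: a=-2 b=893/633 c=184/211 d=-1705/5697
  seg 2: a=2 b=-910/633 c=-1153/633 d=3736/5697
  seg 3: a=-1 b=3380/633 c=861/211 d=-2165/633
  seg 4: a=5 b=2051/633 c=-1304/211 d=652/633
S(23/2) = -120/211

Δ: Δ0=-1/3, Δ1=4/3, Δ2=-1, Δ3=6, Δ4=-5
row 1: diag=12, rhs=10; c'=1/4, d'=5/6
row 2: denom=12−3·1/4=45/4; d'=(-14−3·5/6)/(45/4)=-22/15
row 3: denom=8−3·4/15=36/5; d'=(42−3·-22/15)/(36/5)=58/9
row 4: denom=6−1·5/36=211/36; d'=(-66−1·58/9)/(211/36)=-2608/211
back: M4=-2608/211
back: M3=58/9−5/36·-2608/211=1722/211
back: M2=-22/15−4/15·1722/211=-2306/633
back: M1=5/6−1/4·-2306/633=368/211
M: M0=0, M1=368/211, M2=-2306/633, M3=1722/211, M4=-2608/211, M5=0
seg 0: a=-1, c=M0/2=0, d=(M1−M0)/(6·3)=184/1899, b=Δ0−h0·(2M0+M1)/6=-763/633
seg 1: a=-2, c=M1/2=184/211, d=(M2−M1)/(6·3)=-1705/5697, b=Δ1−h1·(2M1+M2)/6=893/633
seg 2: a=2, c=M2/2=-1153/633, d=(M3−M2)/(6·3)=3736/5697, b=Δ2−h2·(2M2+M3)/6=-910/633
seg 3: a=-1, c=M3/2=861/211, d=(M4−M3)/(6·1)=-2165/633, b=Δ3−h3·(2M3+M4)/6=3380/633
seg 4: a=5, c=M4/2=-1304/211, d=(M5−M4)/(6·2)=652/633, b=Δ4−h4·(2M4+M5)/6=2051/633
t_q=23/2 → seg 4, τ=3/2; S=5+2051/633·τ+-1304/211·τ²+652/633·τ³=-120/211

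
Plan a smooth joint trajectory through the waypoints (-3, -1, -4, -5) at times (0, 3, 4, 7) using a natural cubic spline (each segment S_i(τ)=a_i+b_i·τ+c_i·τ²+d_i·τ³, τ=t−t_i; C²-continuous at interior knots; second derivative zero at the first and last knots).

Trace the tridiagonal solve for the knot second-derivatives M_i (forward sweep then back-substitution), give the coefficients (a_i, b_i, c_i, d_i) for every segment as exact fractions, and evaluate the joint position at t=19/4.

Δ: Δ0=2/3, Δ1=-3, Δ2=-1/3
row 1: diag=8, rhs=-22; c'=1/8, d'=-11/4
row 2: denom=8−1·1/8=63/8; d'=(16−1·-11/4)/(63/8)=50/21
back: M2=50/21
back: M1=-11/4−1/8·50/21=-64/21
M: M0=0, M1=-64/21, M2=50/21, M3=0
seg 0: a=-3, c=M0/2=0, d=(M1−M0)/(6·3)=-32/189, b=Δ0−h0·(2M0+M1)/6=46/21
seg 1: a=-1, c=M1/2=-32/21, d=(M2−M1)/(6·1)=19/21, b=Δ1−h1·(2M1+M2)/6=-50/21
seg 2: a=-4, c=M2/2=25/21, d=(M3−M2)/(6·3)=-25/189, b=Δ2−h2·(2M2+M3)/6=-19/7
t_q=19/4 → seg 2, τ=3/4; S=-4+-19/7·τ+25/21·τ²+-25/189·τ³=-347/64

  seg 0: a=-3 b=46/21 c=0 d=-32/189
  seg 1: a=-1 b=-50/21 c=-32/21 d=19/21
  seg 2: a=-4 b=-19/7 c=25/21 d=-25/189
S(19/4) = -347/64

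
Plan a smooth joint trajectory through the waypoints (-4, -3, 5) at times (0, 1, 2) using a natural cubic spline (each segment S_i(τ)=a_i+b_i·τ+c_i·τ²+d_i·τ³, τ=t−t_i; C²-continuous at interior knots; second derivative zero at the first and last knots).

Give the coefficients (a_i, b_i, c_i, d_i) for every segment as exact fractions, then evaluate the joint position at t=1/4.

Δ: Δ0=1, Δ1=8
row 1: diag=4, rhs=42; c'=1/4, d'=21/2
back: M1=21/2
M: M0=0, M1=21/2, M2=0
seg 0: a=-4, c=M0/2=0, d=(M1−M0)/(6·1)=7/4, b=Δ0−h0·(2M0+M1)/6=-3/4
seg 1: a=-3, c=M1/2=21/4, d=(M2−M1)/(6·1)=-7/4, b=Δ1−h1·(2M1+M2)/6=9/2
t_q=1/4 → seg 0, τ=1/4; S=-4+-3/4·τ+0·τ²+7/4·τ³=-1065/256

  seg 0: a=-4 b=-3/4 c=0 d=7/4
  seg 1: a=-3 b=9/2 c=21/4 d=-7/4
S(1/4) = -1065/256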